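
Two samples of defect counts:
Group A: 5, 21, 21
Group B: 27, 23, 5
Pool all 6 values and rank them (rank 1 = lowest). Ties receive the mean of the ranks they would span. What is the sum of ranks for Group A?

Sorted (ascending): 5, 5, 21, 21, 23, 27
The 2 values of 5 occupy positions 1–2 → average rank (1+2)/2 = 1.5.
The 2 values of 21 occupy positions 3–4 → average rank (3+4)/2 = 3.5.
Group A values → pooled ranks: 5→1.5, 21→3.5, 21→3.5
Rank sum = 1.5 + 3.5 + 3.5 = 8.5

8.5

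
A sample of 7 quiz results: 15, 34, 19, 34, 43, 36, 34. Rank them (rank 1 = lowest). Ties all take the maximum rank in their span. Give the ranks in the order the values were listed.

Sorted (ascending): 15, 19, 34, 34, 34, 36, 43
The 3 values of 34 occupy positions 3–5 → each gets rank 5.

1, 5, 2, 5, 7, 6, 5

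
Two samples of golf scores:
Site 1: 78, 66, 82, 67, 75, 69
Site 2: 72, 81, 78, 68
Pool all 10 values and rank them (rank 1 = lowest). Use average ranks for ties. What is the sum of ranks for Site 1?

30.5

Sorted (ascending): 66, 67, 68, 69, 72, 75, 78, 78, 81, 82
The 2 values of 78 occupy positions 7–8 → average rank (7+8)/2 = 7.5.
Site 1 values → pooled ranks: 78→7.5, 66→1, 82→10, 67→2, 75→6, 69→4
Rank sum = 7.5 + 1 + 10 + 2 + 6 + 4 = 30.5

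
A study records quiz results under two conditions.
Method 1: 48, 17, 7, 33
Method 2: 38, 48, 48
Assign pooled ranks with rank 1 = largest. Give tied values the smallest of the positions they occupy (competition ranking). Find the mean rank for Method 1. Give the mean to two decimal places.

4.75

Sorted (descending): 48, 48, 48, 38, 33, 17, 7
The 3 values of 48 occupy positions 1–3 → each gets rank 1.
Method 1 values → pooled ranks: 48→1, 17→6, 7→7, 33→5
Mean rank = (1 + 6 + 7 + 5) / 4 = 4.75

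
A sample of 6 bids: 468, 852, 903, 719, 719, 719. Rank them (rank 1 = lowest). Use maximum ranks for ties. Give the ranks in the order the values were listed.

Sorted (ascending): 468, 719, 719, 719, 852, 903
The 3 values of 719 occupy positions 2–4 → each gets rank 4.

1, 5, 6, 4, 4, 4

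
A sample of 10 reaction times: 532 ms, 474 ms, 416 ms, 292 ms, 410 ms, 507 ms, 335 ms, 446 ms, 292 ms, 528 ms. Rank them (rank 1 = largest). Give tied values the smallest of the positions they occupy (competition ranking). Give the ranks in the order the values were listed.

1, 4, 6, 9, 7, 3, 8, 5, 9, 2

Sorted (descending): 532, 528, 507, 474, 446, 416, 410, 335, 292, 292
The 2 values of 292 occupy positions 9–10 → each gets rank 9.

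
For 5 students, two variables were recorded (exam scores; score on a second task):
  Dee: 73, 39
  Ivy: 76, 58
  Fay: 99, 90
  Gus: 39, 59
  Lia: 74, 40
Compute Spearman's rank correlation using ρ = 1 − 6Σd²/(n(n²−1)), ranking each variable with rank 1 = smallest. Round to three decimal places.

Ranks of variable 1: 2, 4, 5, 1, 3
Ranks of variable 2: 1, 3, 5, 4, 2
d = r₁ − r₂: 1, 1, 0, -3, 1
d²: 1, 1, 0, 9, 1; Σd² = 12
ρ = 1 − 6·12/(5·24) = 1 − 72/120 = 0.400

0.400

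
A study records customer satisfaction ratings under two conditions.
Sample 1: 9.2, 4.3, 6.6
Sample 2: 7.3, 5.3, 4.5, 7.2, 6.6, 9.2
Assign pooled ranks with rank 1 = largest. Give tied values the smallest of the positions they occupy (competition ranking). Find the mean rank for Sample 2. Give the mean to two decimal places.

4.67

Sorted (descending): 9.2, 9.2, 7.3, 7.2, 6.6, 6.6, 5.3, 4.5, 4.3
The 2 values of 9.2 occupy positions 1–2 → each gets rank 1.
The 2 values of 6.6 occupy positions 5–6 → each gets rank 5.
Sample 2 values → pooled ranks: 7.3→3, 5.3→7, 4.5→8, 7.2→4, 6.6→5, 9.2→1
Mean rank = (3 + 7 + 8 + 4 + 5 + 1) / 6 = 4.67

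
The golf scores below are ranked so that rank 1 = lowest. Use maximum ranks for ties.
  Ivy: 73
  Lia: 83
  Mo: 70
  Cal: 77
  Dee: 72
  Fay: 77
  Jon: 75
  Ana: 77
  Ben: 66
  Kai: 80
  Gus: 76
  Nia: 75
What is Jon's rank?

Sorted (ascending): 66, 70, 72, 73, 75, 75, 76, 77, 77, 77, 80, 83
The 2 values of 75 occupy positions 5–6 → each gets rank 6.
The 3 values of 77 occupy positions 8–10 → each gets rank 10.
Jon has value 75 → rank 6.

6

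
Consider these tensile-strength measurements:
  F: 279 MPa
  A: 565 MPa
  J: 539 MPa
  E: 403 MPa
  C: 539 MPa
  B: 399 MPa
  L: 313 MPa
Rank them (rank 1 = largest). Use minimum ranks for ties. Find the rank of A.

1

Sorted (descending): 565, 539, 539, 403, 399, 313, 279
The 2 values of 539 occupy positions 2–3 → each gets rank 2.
A has value 565 MPa → rank 1.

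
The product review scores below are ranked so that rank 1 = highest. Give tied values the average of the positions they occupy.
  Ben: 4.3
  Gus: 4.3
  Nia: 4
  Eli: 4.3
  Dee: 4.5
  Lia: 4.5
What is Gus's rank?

Sorted (descending): 4.5, 4.5, 4.3, 4.3, 4.3, 4
The 2 values of 4.5 occupy positions 1–2 → average rank (1+2)/2 = 1.5.
The 3 values of 4.3 occupy positions 3–5 → average rank 4.
Gus has value 4.3 → rank 4.

4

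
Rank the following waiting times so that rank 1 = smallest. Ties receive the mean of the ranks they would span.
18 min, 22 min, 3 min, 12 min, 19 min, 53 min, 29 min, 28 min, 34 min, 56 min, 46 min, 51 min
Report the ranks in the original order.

3, 5, 1, 2, 4, 11, 7, 6, 8, 12, 9, 10

Sorted (ascending): 3, 12, 18, 19, 22, 28, 29, 34, 46, 51, 53, 56
No ties — each value takes its position as its rank.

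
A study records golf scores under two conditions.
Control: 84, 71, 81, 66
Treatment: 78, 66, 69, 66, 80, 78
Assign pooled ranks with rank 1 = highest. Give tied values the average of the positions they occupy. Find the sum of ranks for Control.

18

Sorted (descending): 84, 81, 80, 78, 78, 71, 69, 66, 66, 66
The 2 values of 78 occupy positions 4–5 → average rank (4+5)/2 = 4.5.
The 3 values of 66 occupy positions 8–10 → average rank 9.
Control values → pooled ranks: 84→1, 71→6, 81→2, 66→9
Rank sum = 1 + 6 + 2 + 9 = 18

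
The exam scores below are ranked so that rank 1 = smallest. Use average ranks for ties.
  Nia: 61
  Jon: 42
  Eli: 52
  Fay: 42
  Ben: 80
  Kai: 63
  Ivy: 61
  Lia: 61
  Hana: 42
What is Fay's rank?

Sorted (ascending): 42, 42, 42, 52, 61, 61, 61, 63, 80
The 3 values of 42 occupy positions 1–3 → average rank 2.
The 3 values of 61 occupy positions 5–7 → average rank 6.
Fay has value 42 → rank 2.

2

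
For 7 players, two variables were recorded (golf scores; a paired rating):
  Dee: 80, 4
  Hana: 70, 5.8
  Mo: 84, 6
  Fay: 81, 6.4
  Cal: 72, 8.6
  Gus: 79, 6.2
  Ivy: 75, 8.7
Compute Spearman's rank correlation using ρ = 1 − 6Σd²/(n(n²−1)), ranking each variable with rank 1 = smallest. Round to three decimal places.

Ranks of variable 1: 5, 1, 7, 6, 2, 4, 3
Ranks of variable 2: 1, 2, 3, 5, 6, 4, 7
d = r₁ − r₂: 4, -1, 4, 1, -4, 0, -4
d²: 16, 1, 16, 1, 16, 0, 16; Σd² = 66
ρ = 1 − 6·66/(7·48) = 1 − 396/336 = -0.179

-0.179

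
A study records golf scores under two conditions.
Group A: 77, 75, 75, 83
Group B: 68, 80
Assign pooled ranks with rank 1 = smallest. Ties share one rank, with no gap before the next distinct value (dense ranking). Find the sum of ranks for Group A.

Sorted (ascending): 68, 75, 75, 77, 80, 83
The 2 values of 75 share dense rank 2.
Remaining distinct values take the next consecutive integers.
Group A values → pooled ranks: 77→3, 75→2, 75→2, 83→5
Rank sum = 3 + 2 + 2 + 5 = 12

12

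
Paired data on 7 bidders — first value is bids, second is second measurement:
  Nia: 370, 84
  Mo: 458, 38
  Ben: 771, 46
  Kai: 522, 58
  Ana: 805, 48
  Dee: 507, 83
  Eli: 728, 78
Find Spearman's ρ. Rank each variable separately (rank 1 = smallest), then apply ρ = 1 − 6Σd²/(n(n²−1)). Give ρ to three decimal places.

-0.393

Ranks of variable 1: 1, 2, 6, 4, 7, 3, 5
Ranks of variable 2: 7, 1, 2, 4, 3, 6, 5
d = r₁ − r₂: -6, 1, 4, 0, 4, -3, 0
d²: 36, 1, 16, 0, 16, 9, 0; Σd² = 78
ρ = 1 − 6·78/(7·48) = 1 − 468/336 = -0.393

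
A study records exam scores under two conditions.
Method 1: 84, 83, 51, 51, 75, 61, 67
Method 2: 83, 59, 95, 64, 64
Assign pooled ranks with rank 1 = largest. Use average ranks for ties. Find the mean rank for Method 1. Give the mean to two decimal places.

Sorted (descending): 95, 84, 83, 83, 75, 67, 64, 64, 61, 59, 51, 51
The 2 values of 83 occupy positions 3–4 → average rank (3+4)/2 = 3.5.
The 2 values of 64 occupy positions 7–8 → average rank (7+8)/2 = 7.5.
The 2 values of 51 occupy positions 11–12 → average rank (11+12)/2 = 11.5.
Method 1 values → pooled ranks: 84→2, 83→3.5, 51→11.5, 51→11.5, 75→5, 61→9, 67→6
Mean rank = (2 + 3.5 + 11.5 + 11.5 + 5 + 9 + 6) / 7 = 6.93

6.93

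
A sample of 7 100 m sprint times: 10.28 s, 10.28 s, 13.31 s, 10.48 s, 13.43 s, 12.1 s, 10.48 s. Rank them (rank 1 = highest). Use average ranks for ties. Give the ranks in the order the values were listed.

Sorted (descending): 13.43, 13.31, 12.1, 10.48, 10.48, 10.28, 10.28
The 2 values of 10.48 occupy positions 4–5 → average rank (4+5)/2 = 4.5.
The 2 values of 10.28 occupy positions 6–7 → average rank (6+7)/2 = 6.5.

6.5, 6.5, 2, 4.5, 1, 3, 4.5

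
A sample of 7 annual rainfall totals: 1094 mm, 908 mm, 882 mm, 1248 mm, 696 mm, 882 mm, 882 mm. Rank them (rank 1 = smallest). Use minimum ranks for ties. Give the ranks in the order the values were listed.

6, 5, 2, 7, 1, 2, 2

Sorted (ascending): 696, 882, 882, 882, 908, 1094, 1248
The 3 values of 882 occupy positions 2–4 → each gets rank 2.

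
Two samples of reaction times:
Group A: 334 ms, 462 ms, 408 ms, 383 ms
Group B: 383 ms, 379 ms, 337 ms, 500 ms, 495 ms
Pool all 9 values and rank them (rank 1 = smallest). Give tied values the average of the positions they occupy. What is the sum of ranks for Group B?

26.5

Sorted (ascending): 334, 337, 379, 383, 383, 408, 462, 495, 500
The 2 values of 383 occupy positions 4–5 → average rank (4+5)/2 = 4.5.
Group B values → pooled ranks: 383→4.5, 379→3, 337→2, 500→9, 495→8
Rank sum = 4.5 + 3 + 2 + 9 + 8 = 26.5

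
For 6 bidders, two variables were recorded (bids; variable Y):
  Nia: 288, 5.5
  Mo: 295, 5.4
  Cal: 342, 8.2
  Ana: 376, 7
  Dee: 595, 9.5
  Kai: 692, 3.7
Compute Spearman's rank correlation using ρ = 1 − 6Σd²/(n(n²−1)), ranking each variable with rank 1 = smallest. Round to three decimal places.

Ranks of variable 1: 1, 2, 3, 4, 5, 6
Ranks of variable 2: 3, 2, 5, 4, 6, 1
d = r₁ − r₂: -2, 0, -2, 0, -1, 5
d²: 4, 0, 4, 0, 1, 25; Σd² = 34
ρ = 1 − 6·34/(6·35) = 1 − 204/210 = 0.029

0.029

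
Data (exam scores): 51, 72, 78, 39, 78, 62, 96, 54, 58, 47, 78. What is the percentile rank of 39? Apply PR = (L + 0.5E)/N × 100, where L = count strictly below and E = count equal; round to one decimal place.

N = 11.
Strictly below 39: 0. Equal to 39: 1.
PR = (0 + 0.5·1)/11 × 100 = 4.5

4.5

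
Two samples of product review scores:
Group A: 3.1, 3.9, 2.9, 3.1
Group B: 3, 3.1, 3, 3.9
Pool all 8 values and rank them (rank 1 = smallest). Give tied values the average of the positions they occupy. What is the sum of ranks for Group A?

Sorted (ascending): 2.9, 3, 3, 3.1, 3.1, 3.1, 3.9, 3.9
The 2 values of 3 occupy positions 2–3 → average rank (2+3)/2 = 2.5.
The 3 values of 3.1 occupy positions 4–6 → average rank 5.
The 2 values of 3.9 occupy positions 7–8 → average rank (7+8)/2 = 7.5.
Group A values → pooled ranks: 3.1→5, 3.9→7.5, 2.9→1, 3.1→5
Rank sum = 5 + 7.5 + 1 + 5 = 18.5

18.5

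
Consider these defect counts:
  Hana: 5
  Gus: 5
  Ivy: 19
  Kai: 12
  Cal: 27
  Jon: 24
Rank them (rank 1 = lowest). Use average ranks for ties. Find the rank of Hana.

Sorted (ascending): 5, 5, 12, 19, 24, 27
The 2 values of 5 occupy positions 1–2 → average rank (1+2)/2 = 1.5.
Hana has value 5 → rank 1.5.

1.5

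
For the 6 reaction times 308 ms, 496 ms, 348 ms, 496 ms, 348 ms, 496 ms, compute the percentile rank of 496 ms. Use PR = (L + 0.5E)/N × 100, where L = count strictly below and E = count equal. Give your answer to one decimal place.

75.0

N = 6.
Strictly below 496: 3. Equal to 496: 3.
PR = (3 + 0.5·3)/6 × 100 = 75.0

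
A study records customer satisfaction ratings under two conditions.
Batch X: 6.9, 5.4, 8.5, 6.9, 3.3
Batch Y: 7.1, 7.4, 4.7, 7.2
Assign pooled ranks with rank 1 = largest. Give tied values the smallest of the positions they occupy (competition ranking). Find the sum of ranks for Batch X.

Sorted (descending): 8.5, 7.4, 7.2, 7.1, 6.9, 6.9, 5.4, 4.7, 3.3
The 2 values of 6.9 occupy positions 5–6 → each gets rank 5.
Batch X values → pooled ranks: 6.9→5, 5.4→7, 8.5→1, 6.9→5, 3.3→9
Rank sum = 5 + 7 + 1 + 5 + 9 = 27

27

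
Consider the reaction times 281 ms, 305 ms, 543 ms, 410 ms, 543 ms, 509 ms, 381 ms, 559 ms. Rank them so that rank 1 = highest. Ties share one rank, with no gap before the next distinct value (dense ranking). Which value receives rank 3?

Sorted (descending): 559, 543, 543, 509, 410, 381, 305, 281
The 2 values of 543 share dense rank 2.
Remaining distinct values take the next consecutive integers.
Rank 3 → value 509.

509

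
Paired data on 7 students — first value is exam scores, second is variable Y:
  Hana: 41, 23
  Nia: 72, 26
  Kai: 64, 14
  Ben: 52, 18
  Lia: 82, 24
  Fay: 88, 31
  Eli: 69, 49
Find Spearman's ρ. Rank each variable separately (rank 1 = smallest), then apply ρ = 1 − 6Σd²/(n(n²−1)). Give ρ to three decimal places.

0.607

Ranks of variable 1: 1, 5, 3, 2, 6, 7, 4
Ranks of variable 2: 3, 5, 1, 2, 4, 6, 7
d = r₁ − r₂: -2, 0, 2, 0, 2, 1, -3
d²: 4, 0, 4, 0, 4, 1, 9; Σd² = 22
ρ = 1 − 6·22/(7·48) = 1 − 132/336 = 0.607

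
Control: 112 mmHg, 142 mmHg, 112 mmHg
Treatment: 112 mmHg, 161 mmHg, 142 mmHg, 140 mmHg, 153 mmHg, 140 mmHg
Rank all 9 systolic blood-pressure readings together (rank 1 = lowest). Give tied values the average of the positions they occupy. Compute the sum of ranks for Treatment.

Sorted (ascending): 112, 112, 112, 140, 140, 142, 142, 153, 161
The 3 values of 112 occupy positions 1–3 → average rank 2.
The 2 values of 140 occupy positions 4–5 → average rank (4+5)/2 = 4.5.
The 2 values of 142 occupy positions 6–7 → average rank (6+7)/2 = 6.5.
Treatment values → pooled ranks: 112→2, 161→9, 142→6.5, 140→4.5, 153→8, 140→4.5
Rank sum = 2 + 9 + 6.5 + 4.5 + 8 + 4.5 = 34.5

34.5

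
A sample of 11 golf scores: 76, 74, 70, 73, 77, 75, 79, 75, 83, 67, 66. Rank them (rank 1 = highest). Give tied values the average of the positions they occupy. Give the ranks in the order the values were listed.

4, 7, 9, 8, 3, 5.5, 2, 5.5, 1, 10, 11

Sorted (descending): 83, 79, 77, 76, 75, 75, 74, 73, 70, 67, 66
The 2 values of 75 occupy positions 5–6 → average rank (5+6)/2 = 5.5.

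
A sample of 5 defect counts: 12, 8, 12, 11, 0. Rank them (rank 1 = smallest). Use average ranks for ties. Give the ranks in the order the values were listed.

Sorted (ascending): 0, 8, 11, 12, 12
The 2 values of 12 occupy positions 4–5 → average rank (4+5)/2 = 4.5.

4.5, 2, 4.5, 3, 1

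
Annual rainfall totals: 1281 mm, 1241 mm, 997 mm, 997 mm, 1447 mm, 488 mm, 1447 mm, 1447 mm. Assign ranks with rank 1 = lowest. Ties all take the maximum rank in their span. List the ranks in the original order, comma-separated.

5, 4, 3, 3, 8, 1, 8, 8

Sorted (ascending): 488, 997, 997, 1241, 1281, 1447, 1447, 1447
The 2 values of 997 occupy positions 2–3 → each gets rank 3.
The 3 values of 1447 occupy positions 6–8 → each gets rank 8.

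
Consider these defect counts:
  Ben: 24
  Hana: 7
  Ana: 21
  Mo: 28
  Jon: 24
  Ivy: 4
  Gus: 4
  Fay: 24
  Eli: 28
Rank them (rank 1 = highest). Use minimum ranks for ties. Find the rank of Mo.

1

Sorted (descending): 28, 28, 24, 24, 24, 21, 7, 4, 4
The 2 values of 28 occupy positions 1–2 → each gets rank 1.
The 3 values of 24 occupy positions 3–5 → each gets rank 3.
The 2 values of 4 occupy positions 8–9 → each gets rank 8.
Mo has value 28 → rank 1.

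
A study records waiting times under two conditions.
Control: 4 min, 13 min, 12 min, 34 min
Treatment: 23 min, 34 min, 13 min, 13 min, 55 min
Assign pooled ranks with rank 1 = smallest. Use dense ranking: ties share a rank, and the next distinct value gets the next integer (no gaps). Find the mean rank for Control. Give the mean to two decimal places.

Sorted (ascending): 4, 12, 13, 13, 13, 23, 34, 34, 55
The 3 values of 13 share dense rank 3.
The 2 values of 34 share dense rank 5.
Remaining distinct values take the next consecutive integers.
Control values → pooled ranks: 4→1, 13→3, 12→2, 34→5
Mean rank = (1 + 3 + 2 + 5) / 4 = 2.75

2.75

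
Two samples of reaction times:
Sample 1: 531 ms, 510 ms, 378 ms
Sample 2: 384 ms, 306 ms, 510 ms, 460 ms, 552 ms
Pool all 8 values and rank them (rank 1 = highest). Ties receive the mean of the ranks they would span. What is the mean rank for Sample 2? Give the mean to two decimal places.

Sorted (descending): 552, 531, 510, 510, 460, 384, 378, 306
The 2 values of 510 occupy positions 3–4 → average rank (3+4)/2 = 3.5.
Sample 2 values → pooled ranks: 384→6, 306→8, 510→3.5, 460→5, 552→1
Mean rank = (6 + 8 + 3.5 + 5 + 1) / 5 = 4.70

4.70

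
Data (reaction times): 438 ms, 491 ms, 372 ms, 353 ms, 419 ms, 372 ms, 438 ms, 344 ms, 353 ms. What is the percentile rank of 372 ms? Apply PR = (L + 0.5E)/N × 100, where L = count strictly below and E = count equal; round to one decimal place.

N = 9.
Strictly below 372: 3. Equal to 372: 2.
PR = (3 + 0.5·2)/9 × 100 = 44.4

44.4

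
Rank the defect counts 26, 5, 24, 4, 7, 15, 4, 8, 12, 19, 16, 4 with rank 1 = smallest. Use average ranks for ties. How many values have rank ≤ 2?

Sorted (ascending): 4, 4, 4, 5, 7, 8, 12, 15, 16, 19, 24, 26
The 3 values of 4 occupy positions 1–3 → average rank 2.
Ranks ≤ 2: {2, 2, 2} → 3 values.

3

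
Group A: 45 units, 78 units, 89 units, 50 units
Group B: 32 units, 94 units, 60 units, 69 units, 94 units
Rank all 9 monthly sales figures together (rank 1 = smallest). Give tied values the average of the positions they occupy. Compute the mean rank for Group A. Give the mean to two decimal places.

4.50

Sorted (ascending): 32, 45, 50, 60, 69, 78, 89, 94, 94
The 2 values of 94 occupy positions 8–9 → average rank (8+9)/2 = 8.5.
Group A values → pooled ranks: 45→2, 78→6, 89→7, 50→3
Mean rank = (2 + 6 + 7 + 3) / 4 = 4.50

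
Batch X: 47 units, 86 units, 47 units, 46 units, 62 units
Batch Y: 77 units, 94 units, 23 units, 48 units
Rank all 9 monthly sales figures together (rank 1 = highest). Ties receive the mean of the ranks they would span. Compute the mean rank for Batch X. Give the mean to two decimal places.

Sorted (descending): 94, 86, 77, 62, 48, 47, 47, 46, 23
The 2 values of 47 occupy positions 6–7 → average rank (6+7)/2 = 6.5.
Batch X values → pooled ranks: 47→6.5, 86→2, 47→6.5, 46→8, 62→4
Mean rank = (6.5 + 2 + 6.5 + 8 + 4) / 5 = 5.40

5.40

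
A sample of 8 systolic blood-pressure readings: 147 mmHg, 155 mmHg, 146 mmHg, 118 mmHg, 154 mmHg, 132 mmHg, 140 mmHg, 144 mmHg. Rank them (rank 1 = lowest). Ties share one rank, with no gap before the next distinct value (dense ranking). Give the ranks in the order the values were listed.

6, 8, 5, 1, 7, 2, 3, 4

Sorted (ascending): 118, 132, 140, 144, 146, 147, 154, 155
No ties — each value takes its position as its rank.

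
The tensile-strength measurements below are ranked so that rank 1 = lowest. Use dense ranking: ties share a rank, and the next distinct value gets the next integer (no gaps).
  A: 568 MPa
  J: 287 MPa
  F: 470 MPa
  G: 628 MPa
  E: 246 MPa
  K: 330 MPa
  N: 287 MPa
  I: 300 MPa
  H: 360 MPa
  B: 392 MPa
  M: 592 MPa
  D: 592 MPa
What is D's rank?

9

Sorted (ascending): 246, 287, 287, 300, 330, 360, 392, 470, 568, 592, 592, 628
The 2 values of 287 share dense rank 2.
The 2 values of 592 share dense rank 9.
Remaining distinct values take the next consecutive integers.
D has value 592 MPa → rank 9.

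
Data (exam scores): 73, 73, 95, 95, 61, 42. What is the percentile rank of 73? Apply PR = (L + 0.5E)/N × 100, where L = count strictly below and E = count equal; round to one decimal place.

50.0

N = 6.
Strictly below 73: 2. Equal to 73: 2.
PR = (2 + 0.5·2)/6 × 100 = 50.0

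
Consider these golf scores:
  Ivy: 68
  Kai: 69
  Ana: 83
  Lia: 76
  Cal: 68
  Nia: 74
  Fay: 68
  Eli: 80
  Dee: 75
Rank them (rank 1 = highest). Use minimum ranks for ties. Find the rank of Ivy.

7

Sorted (descending): 83, 80, 76, 75, 74, 69, 68, 68, 68
The 3 values of 68 occupy positions 7–9 → each gets rank 7.
Ivy has value 68 → rank 7.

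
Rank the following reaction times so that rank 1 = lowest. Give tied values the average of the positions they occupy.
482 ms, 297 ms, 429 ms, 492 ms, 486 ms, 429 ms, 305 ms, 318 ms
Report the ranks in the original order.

Sorted (ascending): 297, 305, 318, 429, 429, 482, 486, 492
The 2 values of 429 occupy positions 4–5 → average rank (4+5)/2 = 4.5.

6, 1, 4.5, 8, 7, 4.5, 2, 3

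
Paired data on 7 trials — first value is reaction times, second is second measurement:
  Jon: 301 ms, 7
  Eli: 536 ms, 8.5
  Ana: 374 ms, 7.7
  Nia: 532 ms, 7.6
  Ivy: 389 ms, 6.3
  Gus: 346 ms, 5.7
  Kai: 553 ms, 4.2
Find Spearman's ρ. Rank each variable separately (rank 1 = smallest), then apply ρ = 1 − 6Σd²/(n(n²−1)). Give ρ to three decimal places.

0.000

Ranks of variable 1: 1, 6, 3, 5, 4, 2, 7
Ranks of variable 2: 4, 7, 6, 5, 3, 2, 1
d = r₁ − r₂: -3, -1, -3, 0, 1, 0, 6
d²: 9, 1, 9, 0, 1, 0, 36; Σd² = 56
ρ = 1 − 6·56/(7·48) = 1 − 336/336 = 0.000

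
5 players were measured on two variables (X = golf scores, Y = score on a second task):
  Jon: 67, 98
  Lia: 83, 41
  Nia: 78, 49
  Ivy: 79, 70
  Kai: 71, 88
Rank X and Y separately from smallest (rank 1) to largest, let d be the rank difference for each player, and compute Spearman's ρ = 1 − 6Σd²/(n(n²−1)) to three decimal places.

-0.900

Ranks of variable 1: 1, 5, 3, 4, 2
Ranks of variable 2: 5, 1, 2, 3, 4
d = r₁ − r₂: -4, 4, 1, 1, -2
d²: 16, 16, 1, 1, 4; Σd² = 38
ρ = 1 − 6·38/(5·24) = 1 − 228/120 = -0.900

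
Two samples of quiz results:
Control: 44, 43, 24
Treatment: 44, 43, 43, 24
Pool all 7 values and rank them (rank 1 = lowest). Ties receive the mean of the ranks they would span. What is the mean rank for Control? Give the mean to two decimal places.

Sorted (ascending): 24, 24, 43, 43, 43, 44, 44
The 2 values of 24 occupy positions 1–2 → average rank (1+2)/2 = 1.5.
The 3 values of 43 occupy positions 3–5 → average rank 4.
The 2 values of 44 occupy positions 6–7 → average rank (6+7)/2 = 6.5.
Control values → pooled ranks: 44→6.5, 43→4, 24→1.5
Mean rank = (6.5 + 4 + 1.5) / 3 = 4.00

4.00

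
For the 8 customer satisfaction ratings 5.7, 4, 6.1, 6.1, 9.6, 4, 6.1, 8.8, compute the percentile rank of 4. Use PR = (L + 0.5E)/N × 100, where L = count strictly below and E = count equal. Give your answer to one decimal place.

12.5

N = 8.
Strictly below 4: 0. Equal to 4: 2.
PR = (0 + 0.5·2)/8 × 100 = 12.5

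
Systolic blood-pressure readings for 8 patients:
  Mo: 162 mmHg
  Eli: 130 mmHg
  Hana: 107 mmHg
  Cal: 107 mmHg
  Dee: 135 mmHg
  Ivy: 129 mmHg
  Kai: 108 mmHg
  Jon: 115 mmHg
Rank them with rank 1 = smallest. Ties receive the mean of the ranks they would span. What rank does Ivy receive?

Sorted (ascending): 107, 107, 108, 115, 129, 130, 135, 162
The 2 values of 107 occupy positions 1–2 → average rank (1+2)/2 = 1.5.
Ivy has value 129 mmHg → rank 5.

5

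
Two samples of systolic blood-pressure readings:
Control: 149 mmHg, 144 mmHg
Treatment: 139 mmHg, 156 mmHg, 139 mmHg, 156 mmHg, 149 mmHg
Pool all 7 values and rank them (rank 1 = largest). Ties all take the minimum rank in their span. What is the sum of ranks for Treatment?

Sorted (descending): 156, 156, 149, 149, 144, 139, 139
The 2 values of 156 occupy positions 1–2 → each gets rank 1.
The 2 values of 149 occupy positions 3–4 → each gets rank 3.
The 2 values of 139 occupy positions 6–7 → each gets rank 6.
Treatment values → pooled ranks: 139→6, 156→1, 139→6, 156→1, 149→3
Rank sum = 6 + 1 + 6 + 1 + 3 = 17

17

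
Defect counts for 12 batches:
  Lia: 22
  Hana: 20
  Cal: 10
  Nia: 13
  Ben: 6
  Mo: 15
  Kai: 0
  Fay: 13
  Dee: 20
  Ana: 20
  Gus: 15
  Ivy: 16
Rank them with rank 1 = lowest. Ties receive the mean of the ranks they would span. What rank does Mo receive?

Sorted (ascending): 0, 6, 10, 13, 13, 15, 15, 16, 20, 20, 20, 22
The 2 values of 13 occupy positions 4–5 → average rank (4+5)/2 = 4.5.
The 2 values of 15 occupy positions 6–7 → average rank (6+7)/2 = 6.5.
The 3 values of 20 occupy positions 9–11 → average rank 10.
Mo has value 15 → rank 6.5.

6.5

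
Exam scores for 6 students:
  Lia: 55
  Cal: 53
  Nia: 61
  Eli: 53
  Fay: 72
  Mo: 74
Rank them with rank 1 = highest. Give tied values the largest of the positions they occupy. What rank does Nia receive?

Sorted (descending): 74, 72, 61, 55, 53, 53
The 2 values of 53 occupy positions 5–6 → each gets rank 6.
Nia has value 61 → rank 3.

3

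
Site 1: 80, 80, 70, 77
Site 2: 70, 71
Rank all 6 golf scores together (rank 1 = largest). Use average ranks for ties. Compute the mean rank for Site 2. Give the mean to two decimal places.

4.75

Sorted (descending): 80, 80, 77, 71, 70, 70
The 2 values of 80 occupy positions 1–2 → average rank (1+2)/2 = 1.5.
The 2 values of 70 occupy positions 5–6 → average rank (5+6)/2 = 5.5.
Site 2 values → pooled ranks: 70→5.5, 71→4
Mean rank = (5.5 + 4) / 2 = 4.75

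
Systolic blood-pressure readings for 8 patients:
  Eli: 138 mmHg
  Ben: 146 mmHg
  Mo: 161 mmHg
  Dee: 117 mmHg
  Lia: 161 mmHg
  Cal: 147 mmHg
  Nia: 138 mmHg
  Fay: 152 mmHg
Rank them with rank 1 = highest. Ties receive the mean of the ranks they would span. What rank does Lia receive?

Sorted (descending): 161, 161, 152, 147, 146, 138, 138, 117
The 2 values of 161 occupy positions 1–2 → average rank (1+2)/2 = 1.5.
The 2 values of 138 occupy positions 6–7 → average rank (6+7)/2 = 6.5.
Lia has value 161 mmHg → rank 1.5.

1.5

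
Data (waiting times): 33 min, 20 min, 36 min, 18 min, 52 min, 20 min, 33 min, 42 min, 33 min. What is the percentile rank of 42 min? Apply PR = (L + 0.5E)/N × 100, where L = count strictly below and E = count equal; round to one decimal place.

N = 9.
Strictly below 42: 7. Equal to 42: 1.
PR = (7 + 0.5·1)/9 × 100 = 83.3

83.3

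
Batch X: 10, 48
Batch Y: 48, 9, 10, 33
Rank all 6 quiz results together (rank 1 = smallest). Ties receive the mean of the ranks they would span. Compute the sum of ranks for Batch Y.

13

Sorted (ascending): 9, 10, 10, 33, 48, 48
The 2 values of 10 occupy positions 2–3 → average rank (2+3)/2 = 2.5.
The 2 values of 48 occupy positions 5–6 → average rank (5+6)/2 = 5.5.
Batch Y values → pooled ranks: 48→5.5, 9→1, 10→2.5, 33→4
Rank sum = 5.5 + 1 + 2.5 + 4 = 13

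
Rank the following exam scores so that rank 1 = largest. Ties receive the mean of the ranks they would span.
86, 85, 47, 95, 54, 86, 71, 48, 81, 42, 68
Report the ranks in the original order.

2.5, 4, 10, 1, 8, 2.5, 6, 9, 5, 11, 7

Sorted (descending): 95, 86, 86, 85, 81, 71, 68, 54, 48, 47, 42
The 2 values of 86 occupy positions 2–3 → average rank (2+3)/2 = 2.5.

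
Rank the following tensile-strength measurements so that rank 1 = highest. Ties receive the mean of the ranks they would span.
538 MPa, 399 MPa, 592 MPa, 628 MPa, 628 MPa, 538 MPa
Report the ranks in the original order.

4.5, 6, 3, 1.5, 1.5, 4.5

Sorted (descending): 628, 628, 592, 538, 538, 399
The 2 values of 628 occupy positions 1–2 → average rank (1+2)/2 = 1.5.
The 2 values of 538 occupy positions 4–5 → average rank (4+5)/2 = 4.5.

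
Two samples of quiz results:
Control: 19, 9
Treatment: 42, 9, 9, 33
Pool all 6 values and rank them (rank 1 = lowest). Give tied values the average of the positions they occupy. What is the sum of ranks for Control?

Sorted (ascending): 9, 9, 9, 19, 33, 42
The 3 values of 9 occupy positions 1–3 → average rank 2.
Control values → pooled ranks: 19→4, 9→2
Rank sum = 4 + 2 = 6

6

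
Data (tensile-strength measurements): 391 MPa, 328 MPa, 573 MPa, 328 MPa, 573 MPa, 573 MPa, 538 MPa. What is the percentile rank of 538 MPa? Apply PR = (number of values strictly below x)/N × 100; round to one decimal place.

42.9

N = 7.
Strictly below 538: 3. Equal to 538: 1.
PR = 3/7 × 100 = 42.9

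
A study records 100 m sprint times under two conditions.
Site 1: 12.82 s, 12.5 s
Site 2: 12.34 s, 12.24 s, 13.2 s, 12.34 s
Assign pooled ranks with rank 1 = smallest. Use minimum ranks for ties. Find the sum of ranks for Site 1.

Sorted (ascending): 12.24, 12.34, 12.34, 12.5, 12.82, 13.2
The 2 values of 12.34 occupy positions 2–3 → each gets rank 2.
Site 1 values → pooled ranks: 12.82→5, 12.5→4
Rank sum = 5 + 4 = 9

9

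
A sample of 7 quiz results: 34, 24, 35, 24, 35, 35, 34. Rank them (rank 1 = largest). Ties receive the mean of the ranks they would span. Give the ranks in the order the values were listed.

Sorted (descending): 35, 35, 35, 34, 34, 24, 24
The 3 values of 35 occupy positions 1–3 → average rank 2.
The 2 values of 34 occupy positions 4–5 → average rank (4+5)/2 = 4.5.
The 2 values of 24 occupy positions 6–7 → average rank (6+7)/2 = 6.5.

4.5, 6.5, 2, 6.5, 2, 2, 4.5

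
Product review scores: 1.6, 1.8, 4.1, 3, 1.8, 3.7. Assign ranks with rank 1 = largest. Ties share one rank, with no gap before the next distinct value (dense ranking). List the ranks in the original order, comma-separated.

Sorted (descending): 4.1, 3.7, 3, 1.8, 1.8, 1.6
The 2 values of 1.8 share dense rank 4.
Remaining distinct values take the next consecutive integers.

5, 4, 1, 3, 4, 2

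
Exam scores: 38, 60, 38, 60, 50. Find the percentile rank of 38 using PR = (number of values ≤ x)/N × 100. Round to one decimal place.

40.0

N = 5.
Strictly below 38: 0. Equal to 38: 2.
PR = 2/5 × 100 = 40.0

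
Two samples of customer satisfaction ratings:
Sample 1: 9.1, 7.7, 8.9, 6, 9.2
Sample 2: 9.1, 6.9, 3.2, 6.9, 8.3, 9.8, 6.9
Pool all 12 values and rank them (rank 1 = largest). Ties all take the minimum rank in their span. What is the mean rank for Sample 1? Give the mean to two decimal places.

5.60

Sorted (descending): 9.8, 9.2, 9.1, 9.1, 8.9, 8.3, 7.7, 6.9, 6.9, 6.9, 6, 3.2
The 2 values of 9.1 occupy positions 3–4 → each gets rank 3.
The 3 values of 6.9 occupy positions 8–10 → each gets rank 8.
Sample 1 values → pooled ranks: 9.1→3, 7.7→7, 8.9→5, 6→11, 9.2→2
Mean rank = (3 + 7 + 5 + 11 + 2) / 5 = 5.60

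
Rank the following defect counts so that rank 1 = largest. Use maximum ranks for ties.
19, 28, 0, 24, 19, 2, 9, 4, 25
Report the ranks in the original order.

5, 1, 9, 3, 5, 8, 6, 7, 2

Sorted (descending): 28, 25, 24, 19, 19, 9, 4, 2, 0
The 2 values of 19 occupy positions 4–5 → each gets rank 5.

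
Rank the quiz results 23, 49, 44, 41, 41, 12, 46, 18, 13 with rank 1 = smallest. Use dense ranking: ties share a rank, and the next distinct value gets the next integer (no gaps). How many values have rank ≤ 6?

Sorted (ascending): 12, 13, 18, 23, 41, 41, 44, 46, 49
The 2 values of 41 share dense rank 5.
Remaining distinct values take the next consecutive integers.
Ranks ≤ 6: {1, 2, 3, 4, 5, 5, 6} → 7 values.

7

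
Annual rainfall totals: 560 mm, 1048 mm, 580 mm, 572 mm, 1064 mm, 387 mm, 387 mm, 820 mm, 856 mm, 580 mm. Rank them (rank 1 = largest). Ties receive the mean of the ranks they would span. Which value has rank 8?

560

Sorted (descending): 1064, 1048, 856, 820, 580, 580, 572, 560, 387, 387
The 2 values of 580 occupy positions 5–6 → average rank (5+6)/2 = 5.5.
The 2 values of 387 occupy positions 9–10 → average rank (9+10)/2 = 9.5.
Rank 8 → value 560.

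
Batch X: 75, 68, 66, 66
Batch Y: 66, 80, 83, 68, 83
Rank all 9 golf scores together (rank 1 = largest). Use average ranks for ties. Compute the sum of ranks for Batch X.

Sorted (descending): 83, 83, 80, 75, 68, 68, 66, 66, 66
The 2 values of 83 occupy positions 1–2 → average rank (1+2)/2 = 1.5.
The 2 values of 68 occupy positions 5–6 → average rank (5+6)/2 = 5.5.
The 3 values of 66 occupy positions 7–9 → average rank 8.
Batch X values → pooled ranks: 75→4, 68→5.5, 66→8, 66→8
Rank sum = 4 + 5.5 + 8 + 8 = 25.5

25.5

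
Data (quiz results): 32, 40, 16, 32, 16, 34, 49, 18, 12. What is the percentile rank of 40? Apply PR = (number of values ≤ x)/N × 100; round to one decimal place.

88.9

N = 9.
Strictly below 40: 7. Equal to 40: 1.
PR = 8/9 × 100 = 88.9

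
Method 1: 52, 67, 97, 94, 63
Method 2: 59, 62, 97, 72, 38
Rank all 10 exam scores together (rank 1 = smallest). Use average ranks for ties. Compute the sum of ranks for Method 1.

Sorted (ascending): 38, 52, 59, 62, 63, 67, 72, 94, 97, 97
The 2 values of 97 occupy positions 9–10 → average rank (9+10)/2 = 9.5.
Method 1 values → pooled ranks: 52→2, 67→6, 97→9.5, 94→8, 63→5
Rank sum = 2 + 6 + 9.5 + 8 + 5 = 30.5

30.5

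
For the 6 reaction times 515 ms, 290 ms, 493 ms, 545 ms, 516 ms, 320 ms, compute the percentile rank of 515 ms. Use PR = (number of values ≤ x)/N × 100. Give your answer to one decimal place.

66.7

N = 6.
Strictly below 515: 3. Equal to 515: 1.
PR = 4/6 × 100 = 66.7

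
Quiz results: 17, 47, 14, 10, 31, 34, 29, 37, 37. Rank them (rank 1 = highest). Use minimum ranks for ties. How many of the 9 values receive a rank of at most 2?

Sorted (descending): 47, 37, 37, 34, 31, 29, 17, 14, 10
The 2 values of 37 occupy positions 2–3 → each gets rank 2.
Ranks ≤ 2: {1, 2, 2} → 3 values.

3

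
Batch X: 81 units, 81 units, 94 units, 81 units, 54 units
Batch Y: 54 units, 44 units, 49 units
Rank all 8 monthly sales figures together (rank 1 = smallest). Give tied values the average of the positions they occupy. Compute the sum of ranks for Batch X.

Sorted (ascending): 44, 49, 54, 54, 81, 81, 81, 94
The 2 values of 54 occupy positions 3–4 → average rank (3+4)/2 = 3.5.
The 3 values of 81 occupy positions 5–7 → average rank 6.
Batch X values → pooled ranks: 81→6, 81→6, 94→8, 81→6, 54→3.5
Rank sum = 6 + 6 + 8 + 6 + 3.5 = 29.5

29.5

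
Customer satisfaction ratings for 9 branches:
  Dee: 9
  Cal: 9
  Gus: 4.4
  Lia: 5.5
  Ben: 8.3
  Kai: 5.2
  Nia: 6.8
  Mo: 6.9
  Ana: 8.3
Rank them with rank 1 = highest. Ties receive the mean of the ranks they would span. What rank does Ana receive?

3.5

Sorted (descending): 9, 9, 8.3, 8.3, 6.9, 6.8, 5.5, 5.2, 4.4
The 2 values of 9 occupy positions 1–2 → average rank (1+2)/2 = 1.5.
The 2 values of 8.3 occupy positions 3–4 → average rank (3+4)/2 = 3.5.
Ana has value 8.3 → rank 3.5.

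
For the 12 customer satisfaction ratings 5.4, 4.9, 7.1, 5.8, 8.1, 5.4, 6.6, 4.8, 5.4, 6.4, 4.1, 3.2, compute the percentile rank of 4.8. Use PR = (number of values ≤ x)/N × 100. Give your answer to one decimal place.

25.0

N = 12.
Strictly below 4.8: 2. Equal to 4.8: 1.
PR = 3/12 × 100 = 25.0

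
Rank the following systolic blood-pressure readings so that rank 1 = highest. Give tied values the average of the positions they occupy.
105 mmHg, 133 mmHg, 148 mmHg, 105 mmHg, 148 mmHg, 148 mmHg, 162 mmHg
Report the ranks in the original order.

6.5, 5, 3, 6.5, 3, 3, 1

Sorted (descending): 162, 148, 148, 148, 133, 105, 105
The 3 values of 148 occupy positions 2–4 → average rank 3.
The 2 values of 105 occupy positions 6–7 → average rank (6+7)/2 = 6.5.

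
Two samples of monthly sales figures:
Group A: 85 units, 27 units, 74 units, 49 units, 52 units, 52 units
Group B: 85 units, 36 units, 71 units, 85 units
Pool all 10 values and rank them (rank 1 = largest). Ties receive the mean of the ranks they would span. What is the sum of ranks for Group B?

Sorted (descending): 85, 85, 85, 74, 71, 52, 52, 49, 36, 27
The 3 values of 85 occupy positions 1–3 → average rank 2.
The 2 values of 52 occupy positions 6–7 → average rank (6+7)/2 = 6.5.
Group B values → pooled ranks: 85→2, 36→9, 71→5, 85→2
Rank sum = 2 + 9 + 5 + 2 = 18

18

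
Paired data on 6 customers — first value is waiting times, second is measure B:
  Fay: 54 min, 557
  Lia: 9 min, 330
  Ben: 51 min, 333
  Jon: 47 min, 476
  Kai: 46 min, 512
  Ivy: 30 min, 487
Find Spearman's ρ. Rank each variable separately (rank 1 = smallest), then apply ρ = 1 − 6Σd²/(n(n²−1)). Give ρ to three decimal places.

Ranks of variable 1: 6, 1, 5, 4, 3, 2
Ranks of variable 2: 6, 1, 2, 3, 5, 4
d = r₁ − r₂: 0, 0, 3, 1, -2, -2
d²: 0, 0, 9, 1, 4, 4; Σd² = 18
ρ = 1 − 6·18/(6·35) = 1 − 108/210 = 0.486

0.486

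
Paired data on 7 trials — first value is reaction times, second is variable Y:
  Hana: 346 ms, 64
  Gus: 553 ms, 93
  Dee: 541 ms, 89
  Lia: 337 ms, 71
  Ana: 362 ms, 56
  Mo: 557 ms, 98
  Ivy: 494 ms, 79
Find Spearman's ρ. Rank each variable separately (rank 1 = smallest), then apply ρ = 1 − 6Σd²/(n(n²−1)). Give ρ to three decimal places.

Ranks of variable 1: 2, 6, 5, 1, 3, 7, 4
Ranks of variable 2: 2, 6, 5, 3, 1, 7, 4
d = r₁ − r₂: 0, 0, 0, -2, 2, 0, 0
d²: 0, 0, 0, 4, 4, 0, 0; Σd² = 8
ρ = 1 − 6·8/(7·48) = 1 − 48/336 = 0.857

0.857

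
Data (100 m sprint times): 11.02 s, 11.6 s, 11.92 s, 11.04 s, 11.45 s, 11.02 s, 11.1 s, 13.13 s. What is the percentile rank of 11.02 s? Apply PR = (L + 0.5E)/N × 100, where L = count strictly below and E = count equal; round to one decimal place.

12.5

N = 8.
Strictly below 11.02: 0. Equal to 11.02: 2.
PR = (0 + 0.5·2)/8 × 100 = 12.5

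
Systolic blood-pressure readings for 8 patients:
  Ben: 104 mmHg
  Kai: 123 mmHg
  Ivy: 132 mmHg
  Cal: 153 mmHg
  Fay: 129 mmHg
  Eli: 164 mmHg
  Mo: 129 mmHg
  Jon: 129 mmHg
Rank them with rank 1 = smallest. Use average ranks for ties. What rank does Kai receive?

2

Sorted (ascending): 104, 123, 129, 129, 129, 132, 153, 164
The 3 values of 129 occupy positions 3–5 → average rank 4.
Kai has value 123 mmHg → rank 2.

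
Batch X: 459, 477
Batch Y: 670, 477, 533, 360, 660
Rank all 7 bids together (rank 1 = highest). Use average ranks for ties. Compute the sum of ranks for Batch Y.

17.5

Sorted (descending): 670, 660, 533, 477, 477, 459, 360
The 2 values of 477 occupy positions 4–5 → average rank (4+5)/2 = 4.5.
Batch Y values → pooled ranks: 670→1, 477→4.5, 533→3, 360→7, 660→2
Rank sum = 1 + 4.5 + 3 + 7 + 2 = 17.5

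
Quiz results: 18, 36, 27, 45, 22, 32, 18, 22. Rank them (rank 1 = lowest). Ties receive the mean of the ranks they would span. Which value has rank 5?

Sorted (ascending): 18, 18, 22, 22, 27, 32, 36, 45
The 2 values of 18 occupy positions 1–2 → average rank (1+2)/2 = 1.5.
The 2 values of 22 occupy positions 3–4 → average rank (3+4)/2 = 3.5.
Rank 5 → value 27.

27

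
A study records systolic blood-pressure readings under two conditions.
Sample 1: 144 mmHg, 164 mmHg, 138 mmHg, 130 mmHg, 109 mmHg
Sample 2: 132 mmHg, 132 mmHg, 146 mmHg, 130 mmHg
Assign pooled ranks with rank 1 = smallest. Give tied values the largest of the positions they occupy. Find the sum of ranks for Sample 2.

Sorted (ascending): 109, 130, 130, 132, 132, 138, 144, 146, 164
The 2 values of 130 occupy positions 2–3 → each gets rank 3.
The 2 values of 132 occupy positions 4–5 → each gets rank 5.
Sample 2 values → pooled ranks: 132→5, 132→5, 146→8, 130→3
Rank sum = 5 + 5 + 8 + 3 = 21

21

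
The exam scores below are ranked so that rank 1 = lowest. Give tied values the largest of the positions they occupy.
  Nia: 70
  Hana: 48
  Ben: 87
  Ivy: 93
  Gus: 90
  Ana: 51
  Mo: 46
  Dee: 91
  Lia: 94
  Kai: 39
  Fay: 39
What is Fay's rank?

2

Sorted (ascending): 39, 39, 46, 48, 51, 70, 87, 90, 91, 93, 94
The 2 values of 39 occupy positions 1–2 → each gets rank 2.
Fay has value 39 → rank 2.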